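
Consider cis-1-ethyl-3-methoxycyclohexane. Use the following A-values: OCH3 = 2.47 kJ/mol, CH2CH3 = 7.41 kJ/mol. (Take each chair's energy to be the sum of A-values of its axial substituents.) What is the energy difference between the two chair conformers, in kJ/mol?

9.88 kJ/mol

C1 and C3 have the same parity, so for the cis isomer the two substituents are e,e in one chair and a,a in the other.
Chair I (methoxy axial, ethyl axial): E = 9.88 kJ/mol.
Chair II (methoxy equatorial, ethyl equatorial): E = 0.00 kJ/mol.
ΔE = 9.88 − 0.00 = 9.88 kJ/mol; chair II is more stable.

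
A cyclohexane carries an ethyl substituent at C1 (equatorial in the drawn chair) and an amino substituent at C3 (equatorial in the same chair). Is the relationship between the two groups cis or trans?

cis

C1 and C3 have the same parity, so their axial bonds point in the same direction.
With same-parity carbons, two substituents on the same face are both axial or both equatorial; opposite faces give one of each.
Here the groups are equatorial/equatorial → same face → cis.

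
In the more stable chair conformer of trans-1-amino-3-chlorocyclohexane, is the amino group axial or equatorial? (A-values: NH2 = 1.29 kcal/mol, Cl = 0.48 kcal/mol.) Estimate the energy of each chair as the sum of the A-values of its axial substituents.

C1 and C3 have the same parity, so for the trans isomer the two substituents are one axial and one equatorial in each chair.
Chair I (amino axial, chloro equatorial): E = 1.29 kcal/mol.
Chair II (amino equatorial, chloro axial): E = 0.48 kcal/mol.
Chair II is the more stable (lower-energy) conformer, and in that chair the amino group is equatorial.

equatorial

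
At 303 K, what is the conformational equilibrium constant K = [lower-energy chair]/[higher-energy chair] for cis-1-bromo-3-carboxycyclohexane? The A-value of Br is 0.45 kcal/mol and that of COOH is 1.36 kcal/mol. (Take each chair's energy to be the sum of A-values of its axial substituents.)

K ≈ 20.2

C1 and C3 have the same parity, so for the cis isomer the two substituents are e,e in one chair and a,a in the other.
Chair I (bromo axial, carboxyl axial): E = 1.81 kcal/mol; chair II (bromo equatorial, carboxyl equatorial): E = 0.00 kcal/mol.
ΔG = 1.81 kcal/mol between the two chairs.
K = exp(ΔG/RT) with R = 1.987×10⁻³ kcal mol⁻¹ K⁻¹ and T = 303 K gives K ≈ 20.2.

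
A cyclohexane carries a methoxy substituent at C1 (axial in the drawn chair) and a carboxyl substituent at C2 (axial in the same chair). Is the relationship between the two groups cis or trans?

C1 and C2 have opposite parity, so their axial bonds point in opposite directions.
With opposite-parity carbons, two substituents on the same face are one axial and one equatorial; opposite faces give both axial or both equatorial.
Here the groups are axial/axial → opposite face → trans.

trans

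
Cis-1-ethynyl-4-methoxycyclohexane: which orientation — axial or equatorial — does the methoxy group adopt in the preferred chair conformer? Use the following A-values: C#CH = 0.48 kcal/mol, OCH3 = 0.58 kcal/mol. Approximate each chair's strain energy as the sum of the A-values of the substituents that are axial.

C1 and C4 have opposite parity, so for the cis isomer the two substituents are one axial and one equatorial in each chair.
Chair I (ethynyl axial, methoxy equatorial): E = 0.48 kcal/mol.
Chair II (ethynyl equatorial, methoxy axial): E = 0.58 kcal/mol.
Chair I is the more stable (lower-energy) conformer, and in that chair the methoxy group is equatorial.

equatorial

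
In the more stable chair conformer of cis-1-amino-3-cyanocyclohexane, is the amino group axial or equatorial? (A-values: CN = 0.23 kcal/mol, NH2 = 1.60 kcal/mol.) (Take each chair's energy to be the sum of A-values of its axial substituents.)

equatorial

C1 and C3 have the same parity, so for the cis isomer the two substituents are e,e in one chair and a,a in the other.
Chair I (cyano axial, amino axial): E = 1.83 kcal/mol.
Chair II (cyano equatorial, amino equatorial): E = 0.00 kcal/mol.
Chair II is the more stable (lower-energy) conformer, and in that chair the amino group is equatorial.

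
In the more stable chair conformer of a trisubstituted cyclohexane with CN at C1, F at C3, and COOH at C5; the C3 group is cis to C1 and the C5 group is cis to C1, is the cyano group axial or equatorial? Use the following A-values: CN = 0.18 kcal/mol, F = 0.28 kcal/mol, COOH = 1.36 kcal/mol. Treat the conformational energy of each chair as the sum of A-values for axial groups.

equatorial

Chair I (cyano axial, fluoro axial, carboxyl axial): E = 1.82 kcal/mol.
Chair II (cyano equatorial, fluoro equatorial, carboxyl equatorial): E = 0.00 kcal/mol.
Chair II is the more stable (lower-energy) conformer, and in that chair the cyano group is equatorial.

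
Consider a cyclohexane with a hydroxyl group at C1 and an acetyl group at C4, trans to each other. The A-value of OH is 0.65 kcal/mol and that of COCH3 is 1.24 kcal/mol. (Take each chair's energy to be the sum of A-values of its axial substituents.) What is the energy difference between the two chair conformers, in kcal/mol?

C1 and C4 have opposite parity, so for the trans isomer the two substituents are e,e in one chair and a,a in the other.
Chair I (hydroxyl axial, acetyl axial): E = 1.89 kcal/mol.
Chair II (hydroxyl equatorial, acetyl equatorial): E = 0.00 kcal/mol.
ΔE = 1.89 − 0.00 = 1.89 kcal/mol; chair II is more stable.

1.89 kcal/mol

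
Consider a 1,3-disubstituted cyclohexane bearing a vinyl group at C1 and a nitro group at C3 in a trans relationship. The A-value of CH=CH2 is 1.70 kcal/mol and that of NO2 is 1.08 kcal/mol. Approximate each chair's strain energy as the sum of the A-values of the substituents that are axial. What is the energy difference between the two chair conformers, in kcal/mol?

0.62 kcal/mol

C1 and C3 have the same parity, so for the trans isomer the two substituents are one axial and one equatorial in each chair.
Chair I (vinyl axial, nitro equatorial): E = 1.70 kcal/mol.
Chair II (vinyl equatorial, nitro axial): E = 1.08 kcal/mol.
ΔE = 1.70 − 1.08 = 0.62 kcal/mol; chair II is more stable.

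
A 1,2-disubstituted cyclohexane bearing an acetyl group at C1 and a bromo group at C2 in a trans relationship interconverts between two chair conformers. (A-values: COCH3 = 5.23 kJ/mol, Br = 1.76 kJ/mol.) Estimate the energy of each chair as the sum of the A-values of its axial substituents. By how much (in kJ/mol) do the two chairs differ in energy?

6.99 kJ/mol

C1 and C2 have opposite parity, so for the trans isomer the two substituents are e,e in one chair and a,a in the other.
Chair I (acetyl axial, bromo axial): E = 6.99 kJ/mol.
Chair II (acetyl equatorial, bromo equatorial): E = 0.00 kJ/mol.
ΔE = 6.99 − 0.00 = 6.99 kJ/mol; chair II is more stable.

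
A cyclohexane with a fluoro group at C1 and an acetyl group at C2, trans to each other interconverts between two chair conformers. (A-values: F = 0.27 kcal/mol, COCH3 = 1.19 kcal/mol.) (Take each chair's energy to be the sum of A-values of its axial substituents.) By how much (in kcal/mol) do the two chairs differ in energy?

C1 and C2 have opposite parity, so for the trans isomer the two substituents are e,e in one chair and a,a in the other.
Chair I (fluoro axial, acetyl axial): E = 1.46 kcal/mol.
Chair II (fluoro equatorial, acetyl equatorial): E = 0.00 kcal/mol.
ΔE = 1.46 − 0.00 = 1.46 kcal/mol; chair II is more stable.

1.46 kcal/mol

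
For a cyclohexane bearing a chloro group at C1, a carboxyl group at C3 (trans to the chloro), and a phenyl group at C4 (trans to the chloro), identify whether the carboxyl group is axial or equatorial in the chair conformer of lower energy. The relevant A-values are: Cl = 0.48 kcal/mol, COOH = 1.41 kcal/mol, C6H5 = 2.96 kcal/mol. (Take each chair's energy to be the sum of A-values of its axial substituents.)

Chair I (chloro axial, carboxyl equatorial, phenyl axial): E = 3.44 kcal/mol.
Chair II (chloro equatorial, carboxyl axial, phenyl equatorial): E = 1.41 kcal/mol.
Chair II is the more stable (lower-energy) conformer, and in that chair the carboxyl group is axial.

axial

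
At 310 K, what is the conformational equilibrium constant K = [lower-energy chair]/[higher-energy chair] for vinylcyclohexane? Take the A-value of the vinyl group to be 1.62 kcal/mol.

One chair has the vinyl group axial (E = 1.62 kcal/mol) and the other has it equatorial (E = 0).
ΔG = 1.62 kcal/mol between the two chairs.
K = exp(ΔG/RT) with R = 1.987×10⁻³ kcal mol⁻¹ K⁻¹ and T = 310 K gives K ≈ 13.9.

K ≈ 13.9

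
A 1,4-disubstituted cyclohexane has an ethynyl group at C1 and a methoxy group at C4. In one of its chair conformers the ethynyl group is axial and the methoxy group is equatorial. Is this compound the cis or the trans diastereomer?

cis

C1 and C4 have opposite parity, so their axial bonds point in opposite directions.
With opposite-parity carbons, two substituents on the same face are one axial and one equatorial; opposite faces give both axial or both equatorial.
Here the groups are axial/equatorial → same face → cis.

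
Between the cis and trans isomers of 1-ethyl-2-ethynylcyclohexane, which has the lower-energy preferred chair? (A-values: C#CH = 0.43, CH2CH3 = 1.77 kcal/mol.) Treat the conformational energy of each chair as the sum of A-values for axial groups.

At 1,2 positions (parity opposite): cis → (a,e or e,a); trans → (e,e or a,a).
Best chair for cis: E = 0.43 kcal/mol; best chair for trans: E = 0.00 kcal/mol.
The trans isomer is lower by 0.43 kcal/mol.

trans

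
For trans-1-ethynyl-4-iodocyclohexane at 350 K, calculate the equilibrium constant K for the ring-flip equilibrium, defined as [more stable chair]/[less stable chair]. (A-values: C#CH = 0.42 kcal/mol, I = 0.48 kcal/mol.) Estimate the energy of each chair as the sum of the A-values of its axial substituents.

C1 and C4 have opposite parity, so for the trans isomer the two substituents are e,e in one chair and a,a in the other.
Chair I (ethynyl axial, iodo axial): E = 0.90 kcal/mol; chair II (ethynyl equatorial, iodo equatorial): E = 0.00 kcal/mol.
ΔG = 0.90 kcal/mol between the two chairs.
K = exp(ΔG/RT) with R = 1.987×10⁻³ kcal mol⁻¹ K⁻¹ and T = 350 K gives K ≈ 3.65.

K ≈ 3.65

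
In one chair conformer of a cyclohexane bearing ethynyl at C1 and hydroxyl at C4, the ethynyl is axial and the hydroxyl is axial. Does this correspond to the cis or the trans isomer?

trans

C1 and C4 have opposite parity, so their axial bonds point in opposite directions.
With opposite-parity carbons, two substituents on the same face are one axial and one equatorial; opposite faces give both axial or both equatorial.
Here the groups are axial/axial → opposite face → trans.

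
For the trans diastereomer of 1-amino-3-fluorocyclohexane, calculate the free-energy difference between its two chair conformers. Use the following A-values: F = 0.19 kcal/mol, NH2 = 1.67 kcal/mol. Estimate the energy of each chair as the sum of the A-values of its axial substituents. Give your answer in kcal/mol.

1.48 kcal/mol

C1 and C3 have the same parity, so for the trans isomer the two substituents are one axial and one equatorial in each chair.
Chair I (fluoro axial, amino equatorial): E = 0.19 kcal/mol.
Chair II (fluoro equatorial, amino axial): E = 1.67 kcal/mol.
ΔE = 1.67 − 0.19 = 1.48 kcal/mol; chair I is more stable.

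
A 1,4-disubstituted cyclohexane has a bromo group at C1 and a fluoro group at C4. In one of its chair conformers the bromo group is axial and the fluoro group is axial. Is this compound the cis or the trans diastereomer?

trans

C1 and C4 have opposite parity, so their axial bonds point in opposite directions.
With opposite-parity carbons, two substituents on the same face are one axial and one equatorial; opposite faces give both axial or both equatorial.
Here the groups are axial/axial → opposite face → trans.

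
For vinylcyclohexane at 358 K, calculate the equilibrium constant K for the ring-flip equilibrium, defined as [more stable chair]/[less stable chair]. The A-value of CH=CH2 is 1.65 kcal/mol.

K ≈ 10.2

One chair has the vinyl group axial (E = 1.65 kcal/mol) and the other has it equatorial (E = 0).
ΔG = 1.65 kcal/mol between the two chairs.
K = exp(ΔG/RT) with R = 1.987×10⁻³ kcal mol⁻¹ K⁻¹ and T = 358 K gives K ≈ 10.2.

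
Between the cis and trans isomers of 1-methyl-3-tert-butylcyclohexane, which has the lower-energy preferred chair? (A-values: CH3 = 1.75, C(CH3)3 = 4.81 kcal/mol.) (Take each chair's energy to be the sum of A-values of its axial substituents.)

cis

At 1,3 positions (parity same): cis → (e,e or a,a); trans → (a,e or e,a).
Best chair for cis: E = 0.00 kcal/mol; best chair for trans: E = 1.75 kcal/mol.
The cis isomer is lower by 1.75 kcal/mol.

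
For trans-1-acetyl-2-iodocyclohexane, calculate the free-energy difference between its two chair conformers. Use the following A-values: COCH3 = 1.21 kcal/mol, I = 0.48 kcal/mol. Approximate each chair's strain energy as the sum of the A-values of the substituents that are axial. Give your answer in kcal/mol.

1.69 kcal/mol

C1 and C2 have opposite parity, so for the trans isomer the two substituents are e,e in one chair and a,a in the other.
Chair I (acetyl axial, iodo axial): E = 1.69 kcal/mol.
Chair II (acetyl equatorial, iodo equatorial): E = 0.00 kcal/mol.
ΔE = 1.69 − 0.00 = 1.69 kcal/mol; chair II is more stable.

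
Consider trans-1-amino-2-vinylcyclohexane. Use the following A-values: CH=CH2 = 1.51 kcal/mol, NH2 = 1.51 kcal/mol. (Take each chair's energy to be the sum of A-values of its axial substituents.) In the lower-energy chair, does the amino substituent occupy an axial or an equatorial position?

C1 and C2 have opposite parity, so for the trans isomer the two substituents are e,e in one chair and a,a in the other.
Chair I (vinyl axial, amino axial): E = 3.02 kcal/mol.
Chair II (vinyl equatorial, amino equatorial): E = 0.00 kcal/mol.
Chair II is the more stable (lower-energy) conformer, and in that chair the amino group is equatorial.

equatorial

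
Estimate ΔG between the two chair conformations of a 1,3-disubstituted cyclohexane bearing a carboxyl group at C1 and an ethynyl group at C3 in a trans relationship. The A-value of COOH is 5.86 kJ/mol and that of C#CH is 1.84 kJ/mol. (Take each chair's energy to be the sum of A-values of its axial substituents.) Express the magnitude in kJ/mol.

4.02 kJ/mol

C1 and C3 have the same parity, so for the trans isomer the two substituents are one axial and one equatorial in each chair.
Chair I (carboxyl axial, ethynyl equatorial): E = 5.86 kJ/mol.
Chair II (carboxyl equatorial, ethynyl axial): E = 1.84 kJ/mol.
ΔE = 5.86 − 1.84 = 4.02 kJ/mol; chair II is more stable.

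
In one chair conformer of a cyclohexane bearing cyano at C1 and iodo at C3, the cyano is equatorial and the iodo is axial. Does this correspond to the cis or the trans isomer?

C1 and C3 have the same parity, so their axial bonds point in the same direction.
With same-parity carbons, two substituents on the same face are both axial or both equatorial; opposite faces give one of each.
Here the groups are equatorial/axial → opposite face → trans.

trans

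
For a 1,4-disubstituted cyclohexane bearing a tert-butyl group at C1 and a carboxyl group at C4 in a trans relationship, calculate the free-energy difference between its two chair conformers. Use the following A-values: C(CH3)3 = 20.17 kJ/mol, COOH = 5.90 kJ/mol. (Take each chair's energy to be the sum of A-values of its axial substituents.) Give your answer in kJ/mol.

26.07 kJ/mol

C1 and C4 have opposite parity, so for the trans isomer the two substituents are e,e in one chair and a,a in the other.
Chair I (tert-butyl axial, carboxyl axial): E = 26.07 kJ/mol.
Chair II (tert-butyl equatorial, carboxyl equatorial): E = 0.00 kJ/mol.
ΔE = 26.07 − 0.00 = 26.07 kJ/mol; chair II is more stable.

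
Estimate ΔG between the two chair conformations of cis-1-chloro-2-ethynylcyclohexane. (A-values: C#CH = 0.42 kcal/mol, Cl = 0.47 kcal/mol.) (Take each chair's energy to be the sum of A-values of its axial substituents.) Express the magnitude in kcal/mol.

C1 and C2 have opposite parity, so for the cis isomer the two substituents are one axial and one equatorial in each chair.
Chair I (ethynyl axial, chloro equatorial): E = 0.42 kcal/mol.
Chair II (ethynyl equatorial, chloro axial): E = 0.47 kcal/mol.
ΔE = 0.47 − 0.42 = 0.05 kcal/mol; chair I is more stable.

0.05 kcal/mol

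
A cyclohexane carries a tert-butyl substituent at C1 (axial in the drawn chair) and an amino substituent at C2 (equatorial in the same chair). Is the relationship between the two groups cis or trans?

C1 and C2 have opposite parity, so their axial bonds point in opposite directions.
With opposite-parity carbons, two substituents on the same face are one axial and one equatorial; opposite faces give both axial or both equatorial.
Here the groups are axial/equatorial → same face → cis.

cis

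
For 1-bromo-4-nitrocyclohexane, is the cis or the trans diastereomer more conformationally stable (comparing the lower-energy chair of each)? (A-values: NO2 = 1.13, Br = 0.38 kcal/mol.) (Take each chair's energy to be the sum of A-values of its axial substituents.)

At 1,4 positions (parity opposite): cis → (a,e or e,a); trans → (e,e or a,a).
Best chair for cis: E = 0.38 kcal/mol; best chair for trans: E = 0.00 kcal/mol.
The trans isomer is lower by 0.38 kcal/mol.

trans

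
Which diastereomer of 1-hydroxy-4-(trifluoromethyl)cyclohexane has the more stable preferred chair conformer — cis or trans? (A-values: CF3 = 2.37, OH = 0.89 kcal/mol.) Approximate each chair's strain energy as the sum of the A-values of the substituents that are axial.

At 1,4 positions (parity opposite): cis → (a,e or e,a); trans → (e,e or a,a).
Best chair for cis: E = 0.89 kcal/mol; best chair for trans: E = 0.00 kcal/mol.
The trans isomer is lower by 0.89 kcal/mol.

trans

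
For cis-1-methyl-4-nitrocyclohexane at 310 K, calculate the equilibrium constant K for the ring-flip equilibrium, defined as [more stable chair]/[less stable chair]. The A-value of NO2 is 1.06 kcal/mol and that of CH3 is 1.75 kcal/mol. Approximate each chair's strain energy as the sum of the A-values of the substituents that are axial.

K ≈ 3.07

C1 and C4 have opposite parity, so for the cis isomer the two substituents are one axial and one equatorial in each chair.
Chair I (nitro axial, methyl equatorial): E = 1.06 kcal/mol; chair II (nitro equatorial, methyl axial): E = 1.75 kcal/mol.
ΔG = 0.69 kcal/mol between the two chairs.
K = exp(ΔG/RT) with R = 1.987×10⁻³ kcal mol⁻¹ K⁻¹ and T = 310 K gives K ≈ 3.07.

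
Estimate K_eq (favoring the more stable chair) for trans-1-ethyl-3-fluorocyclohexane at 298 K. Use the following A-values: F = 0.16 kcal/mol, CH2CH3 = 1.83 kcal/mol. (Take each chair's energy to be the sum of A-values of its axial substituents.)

K ≈ 16.8

C1 and C3 have the same parity, so for the trans isomer the two substituents are one axial and one equatorial in each chair.
Chair I (fluoro axial, ethyl equatorial): E = 0.16 kcal/mol; chair II (fluoro equatorial, ethyl axial): E = 1.83 kcal/mol.
ΔG = 1.67 kcal/mol between the two chairs.
K = exp(ΔG/RT) with R = 1.987×10⁻³ kcal mol⁻¹ K⁻¹ and T = 298 K gives K ≈ 16.8.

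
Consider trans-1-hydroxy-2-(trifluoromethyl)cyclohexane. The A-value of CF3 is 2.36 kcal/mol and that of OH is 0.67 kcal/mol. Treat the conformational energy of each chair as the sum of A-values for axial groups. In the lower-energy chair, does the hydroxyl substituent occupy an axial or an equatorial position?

equatorial

C1 and C2 have opposite parity, so for the trans isomer the two substituents are e,e in one chair and a,a in the other.
Chair I (trifluoromethyl axial, hydroxyl axial): E = 3.03 kcal/mol.
Chair II (trifluoromethyl equatorial, hydroxyl equatorial): E = 0.00 kcal/mol.
Chair II is the more stable (lower-energy) conformer, and in that chair the hydroxyl group is equatorial.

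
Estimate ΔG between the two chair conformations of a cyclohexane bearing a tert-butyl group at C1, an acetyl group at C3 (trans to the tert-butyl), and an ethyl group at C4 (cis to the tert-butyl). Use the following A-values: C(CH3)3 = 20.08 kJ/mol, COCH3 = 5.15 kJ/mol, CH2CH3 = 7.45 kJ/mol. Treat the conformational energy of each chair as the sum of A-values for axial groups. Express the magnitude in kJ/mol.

7.48 kJ/mol

Chair I (tert-butyl axial, acetyl equatorial, ethyl equatorial): E = 20.08 kJ/mol.
Chair II (tert-butyl equatorial, acetyl axial, ethyl axial): E = 12.60 kJ/mol.
ΔE = 20.08 − 12.60 = 7.48 kJ/mol; chair II is more stable.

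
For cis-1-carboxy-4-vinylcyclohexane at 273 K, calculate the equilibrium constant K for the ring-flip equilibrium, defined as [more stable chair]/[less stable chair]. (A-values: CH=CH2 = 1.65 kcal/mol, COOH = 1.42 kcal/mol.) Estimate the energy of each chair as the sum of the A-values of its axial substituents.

C1 and C4 have opposite parity, so for the cis isomer the two substituents are one axial and one equatorial in each chair.
Chair I (vinyl axial, carboxyl equatorial): E = 1.65 kcal/mol; chair II (vinyl equatorial, carboxyl axial): E = 1.42 kcal/mol.
ΔG = 0.23 kcal/mol between the two chairs.
K = exp(ΔG/RT) with R = 1.987×10⁻³ kcal mol⁻¹ K⁻¹ and T = 273 K gives K ≈ 1.53.

K ≈ 1.53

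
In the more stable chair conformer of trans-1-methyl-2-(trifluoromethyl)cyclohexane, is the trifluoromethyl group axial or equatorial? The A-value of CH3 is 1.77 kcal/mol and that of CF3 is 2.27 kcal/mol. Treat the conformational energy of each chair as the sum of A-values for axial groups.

equatorial

C1 and C2 have opposite parity, so for the trans isomer the two substituents are e,e in one chair and a,a in the other.
Chair I (methyl axial, trifluoromethyl axial): E = 4.04 kcal/mol.
Chair II (methyl equatorial, trifluoromethyl equatorial): E = 0.00 kcal/mol.
Chair II is the more stable (lower-energy) conformer, and in that chair the trifluoromethyl group is equatorial.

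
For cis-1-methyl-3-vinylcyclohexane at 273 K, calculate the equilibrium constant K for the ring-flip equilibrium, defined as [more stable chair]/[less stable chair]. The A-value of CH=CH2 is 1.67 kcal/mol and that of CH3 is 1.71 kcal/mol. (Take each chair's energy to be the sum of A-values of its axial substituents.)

K ≈ 508

C1 and C3 have the same parity, so for the cis isomer the two substituents are e,e in one chair and a,a in the other.
Chair I (vinyl axial, methyl axial): E = 3.38 kcal/mol; chair II (vinyl equatorial, methyl equatorial): E = 0.00 kcal/mol.
ΔG = 3.38 kcal/mol between the two chairs.
K = exp(ΔG/RT) with R = 1.987×10⁻³ kcal mol⁻¹ K⁻¹ and T = 273 K gives K ≈ 508.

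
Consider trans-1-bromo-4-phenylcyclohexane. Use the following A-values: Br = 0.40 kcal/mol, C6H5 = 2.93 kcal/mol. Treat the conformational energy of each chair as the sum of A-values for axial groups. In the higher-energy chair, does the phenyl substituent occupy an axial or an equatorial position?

C1 and C4 have opposite parity, so for the trans isomer the two substituents are e,e in one chair and a,a in the other.
Chair I (bromo axial, phenyl axial): E = 3.33 kcal/mol.
Chair II (bromo equatorial, phenyl equatorial): E = 0.00 kcal/mol.
Chair I is the less stable (higher-energy) conformer, and in that chair the phenyl group is axial.

axial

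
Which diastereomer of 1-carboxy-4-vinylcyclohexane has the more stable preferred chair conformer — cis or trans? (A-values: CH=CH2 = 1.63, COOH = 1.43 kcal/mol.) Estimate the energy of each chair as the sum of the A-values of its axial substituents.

At 1,4 positions (parity opposite): cis → (a,e or e,a); trans → (e,e or a,a).
Best chair for cis: E = 1.43 kcal/mol; best chair for trans: E = 0.00 kcal/mol.
The trans isomer is lower by 1.43 kcal/mol.

trans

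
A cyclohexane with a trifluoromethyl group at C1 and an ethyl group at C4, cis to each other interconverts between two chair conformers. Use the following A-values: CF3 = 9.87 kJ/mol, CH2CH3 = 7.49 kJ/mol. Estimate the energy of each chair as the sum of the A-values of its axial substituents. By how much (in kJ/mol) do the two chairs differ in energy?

2.38 kJ/mol

C1 and C4 have opposite parity, so for the cis isomer the two substituents are one axial and one equatorial in each chair.
Chair I (trifluoromethyl axial, ethyl equatorial): E = 9.87 kJ/mol.
Chair II (trifluoromethyl equatorial, ethyl axial): E = 7.49 kJ/mol.
ΔE = 9.87 − 7.49 = 2.38 kJ/mol; chair II is more stable.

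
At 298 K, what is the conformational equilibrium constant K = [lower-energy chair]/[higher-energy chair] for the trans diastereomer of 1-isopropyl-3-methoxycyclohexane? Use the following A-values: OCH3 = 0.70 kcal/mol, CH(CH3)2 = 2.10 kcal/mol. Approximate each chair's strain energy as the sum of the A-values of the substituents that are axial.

C1 and C3 have the same parity, so for the trans isomer the two substituents are one axial and one equatorial in each chair.
Chair I (methoxy axial, isopropyl equatorial): E = 0.70 kcal/mol; chair II (methoxy equatorial, isopropyl axial): E = 2.10 kcal/mol.
ΔG = 1.40 kcal/mol between the two chairs.
K = exp(ΔG/RT) with R = 1.987×10⁻³ kcal mol⁻¹ K⁻¹ and T = 298 K gives K ≈ 10.6.

K ≈ 10.6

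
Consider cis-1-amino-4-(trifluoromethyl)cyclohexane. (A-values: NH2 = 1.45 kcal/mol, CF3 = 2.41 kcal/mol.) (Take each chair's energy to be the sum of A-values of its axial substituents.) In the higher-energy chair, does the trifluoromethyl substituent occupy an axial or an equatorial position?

axial

C1 and C4 have opposite parity, so for the cis isomer the two substituents are one axial and one equatorial in each chair.
Chair I (amino axial, trifluoromethyl equatorial): E = 1.45 kcal/mol.
Chair II (amino equatorial, trifluoromethyl axial): E = 2.41 kcal/mol.
Chair II is the less stable (higher-energy) conformer, and in that chair the trifluoromethyl group is axial.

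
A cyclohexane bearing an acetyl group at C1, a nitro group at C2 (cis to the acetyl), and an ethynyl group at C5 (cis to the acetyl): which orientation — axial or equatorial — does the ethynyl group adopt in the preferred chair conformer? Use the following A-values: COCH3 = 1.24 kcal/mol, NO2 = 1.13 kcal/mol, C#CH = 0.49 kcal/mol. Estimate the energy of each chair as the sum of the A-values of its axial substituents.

Chair I (acetyl axial, nitro equatorial, ethynyl axial): E = 1.73 kcal/mol.
Chair II (acetyl equatorial, nitro axial, ethynyl equatorial): E = 1.13 kcal/mol.
Chair II is the more stable (lower-energy) conformer, and in that chair the ethynyl group is equatorial.

equatorial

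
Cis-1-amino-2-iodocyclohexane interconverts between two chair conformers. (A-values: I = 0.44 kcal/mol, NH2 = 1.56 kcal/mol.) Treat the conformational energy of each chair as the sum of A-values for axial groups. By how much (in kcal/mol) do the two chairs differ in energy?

1.12 kcal/mol

C1 and C2 have opposite parity, so for the cis isomer the two substituents are one axial and one equatorial in each chair.
Chair I (iodo axial, amino equatorial): E = 0.44 kcal/mol.
Chair II (iodo equatorial, amino axial): E = 1.56 kcal/mol.
ΔE = 1.56 − 0.44 = 1.12 kcal/mol; chair I is more stable.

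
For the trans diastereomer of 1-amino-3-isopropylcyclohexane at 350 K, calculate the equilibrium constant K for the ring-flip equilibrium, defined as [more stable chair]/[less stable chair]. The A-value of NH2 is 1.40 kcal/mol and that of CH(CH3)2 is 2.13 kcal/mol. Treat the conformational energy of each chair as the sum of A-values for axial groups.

C1 and C3 have the same parity, so for the trans isomer the two substituents are one axial and one equatorial in each chair.
Chair I (amino axial, isopropyl equatorial): E = 1.40 kcal/mol; chair II (amino equatorial, isopropyl axial): E = 2.13 kcal/mol.
ΔG = 0.73 kcal/mol between the two chairs.
K = exp(ΔG/RT) with R = 1.987×10⁻³ kcal mol⁻¹ K⁻¹ and T = 350 K gives K ≈ 2.86.

K ≈ 2.86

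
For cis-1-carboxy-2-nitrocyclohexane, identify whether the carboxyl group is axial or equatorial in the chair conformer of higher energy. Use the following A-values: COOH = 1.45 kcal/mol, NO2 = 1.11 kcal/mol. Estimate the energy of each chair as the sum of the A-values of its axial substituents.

axial

C1 and C2 have opposite parity, so for the cis isomer the two substituents are one axial and one equatorial in each chair.
Chair I (carboxyl axial, nitro equatorial): E = 1.45 kcal/mol.
Chair II (carboxyl equatorial, nitro axial): E = 1.11 kcal/mol.
Chair I is the less stable (higher-energy) conformer, and in that chair the carboxyl group is axial.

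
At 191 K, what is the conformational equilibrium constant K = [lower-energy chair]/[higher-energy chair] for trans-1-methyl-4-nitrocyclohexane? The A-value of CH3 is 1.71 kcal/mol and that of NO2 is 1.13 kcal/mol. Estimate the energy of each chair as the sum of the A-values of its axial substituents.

K ≈ 1778

C1 and C4 have opposite parity, so for the trans isomer the two substituents are e,e in one chair and a,a in the other.
Chair I (methyl axial, nitro axial): E = 2.84 kcal/mol; chair II (methyl equatorial, nitro equatorial): E = 0.00 kcal/mol.
ΔG = 2.84 kcal/mol between the two chairs.
K = exp(ΔG/RT) with R = 1.987×10⁻³ kcal mol⁻¹ K⁻¹ and T = 191 K gives K ≈ 1.78e+03.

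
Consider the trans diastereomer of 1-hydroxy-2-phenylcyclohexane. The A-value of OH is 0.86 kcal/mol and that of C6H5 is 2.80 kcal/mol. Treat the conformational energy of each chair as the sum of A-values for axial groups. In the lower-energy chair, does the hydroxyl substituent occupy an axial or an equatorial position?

equatorial

C1 and C2 have opposite parity, so for the trans isomer the two substituents are e,e in one chair and a,a in the other.
Chair I (hydroxyl axial, phenyl axial): E = 3.66 kcal/mol.
Chair II (hydroxyl equatorial, phenyl equatorial): E = 0.00 kcal/mol.
Chair II is the more stable (lower-energy) conformer, and in that chair the hydroxyl group is equatorial.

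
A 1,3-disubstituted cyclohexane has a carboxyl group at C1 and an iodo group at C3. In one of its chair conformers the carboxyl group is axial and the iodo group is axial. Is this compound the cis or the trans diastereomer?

C1 and C3 have the same parity, so their axial bonds point in the same direction.
With same-parity carbons, two substituents on the same face are both axial or both equatorial; opposite faces give one of each.
Here the groups are axial/axial → same face → cis.

cis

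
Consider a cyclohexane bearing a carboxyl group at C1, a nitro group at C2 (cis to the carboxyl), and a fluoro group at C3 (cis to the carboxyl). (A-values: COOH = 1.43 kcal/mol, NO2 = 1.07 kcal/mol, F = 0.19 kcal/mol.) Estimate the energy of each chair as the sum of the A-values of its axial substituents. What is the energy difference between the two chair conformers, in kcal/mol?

Chair I (carboxyl axial, nitro equatorial, fluoro axial): E = 1.62 kcal/mol.
Chair II (carboxyl equatorial, nitro axial, fluoro equatorial): E = 1.07 kcal/mol.
ΔE = 1.62 − 1.07 = 0.55 kcal/mol; chair II is more stable.

0.55 kcal/mol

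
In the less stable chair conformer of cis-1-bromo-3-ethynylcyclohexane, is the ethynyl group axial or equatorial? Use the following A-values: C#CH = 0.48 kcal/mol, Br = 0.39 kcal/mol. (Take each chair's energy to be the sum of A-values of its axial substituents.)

C1 and C3 have the same parity, so for the cis isomer the two substituents are e,e in one chair and a,a in the other.
Chair I (ethynyl axial, bromo axial): E = 0.87 kcal/mol.
Chair II (ethynyl equatorial, bromo equatorial): E = 0.00 kcal/mol.
Chair I is the less stable (higher-energy) conformer, and in that chair the ethynyl group is axial.

axial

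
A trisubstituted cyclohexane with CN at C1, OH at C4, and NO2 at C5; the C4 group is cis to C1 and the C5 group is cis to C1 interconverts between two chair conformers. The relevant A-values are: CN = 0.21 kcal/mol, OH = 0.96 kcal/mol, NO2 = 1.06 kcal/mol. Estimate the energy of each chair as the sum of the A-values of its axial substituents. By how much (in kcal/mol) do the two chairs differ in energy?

Chair I (cyano axial, hydroxyl equatorial, nitro axial): E = 1.27 kcal/mol.
Chair II (cyano equatorial, hydroxyl axial, nitro equatorial): E = 0.96 kcal/mol.
ΔE = 1.27 − 0.96 = 0.31 kcal/mol; chair II is more stable.

0.31 kcal/mol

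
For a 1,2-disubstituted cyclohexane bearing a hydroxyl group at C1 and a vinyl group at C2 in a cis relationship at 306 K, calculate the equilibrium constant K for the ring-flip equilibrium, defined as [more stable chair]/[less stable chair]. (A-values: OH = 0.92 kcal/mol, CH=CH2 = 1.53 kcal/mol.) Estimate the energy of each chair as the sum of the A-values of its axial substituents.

C1 and C2 have opposite parity, so for the cis isomer the two substituents are one axial and one equatorial in each chair.
Chair I (hydroxyl axial, vinyl equatorial): E = 0.92 kcal/mol; chair II (hydroxyl equatorial, vinyl axial): E = 1.53 kcal/mol.
ΔG = 0.61 kcal/mol between the two chairs.
K = exp(ΔG/RT) with R = 1.987×10⁻³ kcal mol⁻¹ K⁻¹ and T = 306 K gives K ≈ 2.73.

K ≈ 2.73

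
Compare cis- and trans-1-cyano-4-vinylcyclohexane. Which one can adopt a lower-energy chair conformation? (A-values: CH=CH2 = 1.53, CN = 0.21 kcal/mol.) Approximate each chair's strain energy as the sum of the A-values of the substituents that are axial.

trans

At 1,4 positions (parity opposite): cis → (a,e or e,a); trans → (e,e or a,a).
Best chair for cis: E = 0.21 kcal/mol; best chair for trans: E = 0.00 kcal/mol.
The trans isomer is lower by 0.21 kcal/mol.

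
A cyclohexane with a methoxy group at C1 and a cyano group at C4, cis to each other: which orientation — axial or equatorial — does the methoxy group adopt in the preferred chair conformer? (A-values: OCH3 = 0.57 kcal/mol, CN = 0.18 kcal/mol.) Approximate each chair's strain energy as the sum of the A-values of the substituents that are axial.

C1 and C4 have opposite parity, so for the cis isomer the two substituents are one axial and one equatorial in each chair.
Chair I (methoxy axial, cyano equatorial): E = 0.57 kcal/mol.
Chair II (methoxy equatorial, cyano axial): E = 0.18 kcal/mol.
Chair II is the more stable (lower-energy) conformer, and in that chair the methoxy group is equatorial.

equatorial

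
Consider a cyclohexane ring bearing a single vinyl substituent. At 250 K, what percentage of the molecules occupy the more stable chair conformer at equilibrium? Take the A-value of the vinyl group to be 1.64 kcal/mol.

96.4%

One chair has the vinyl group axial (E = 1.64 kcal/mol) and the other has it equatorial (E = 0).
ΔG = 1.64 kcal/mol between the two chairs.
K = exp(ΔG/RT) with R = 1.987×10⁻³ kcal mol⁻¹ K⁻¹ and T = 250 K gives K ≈ 27.2.
Fraction in the lower-energy chair = K/(K+1) = 96.4%.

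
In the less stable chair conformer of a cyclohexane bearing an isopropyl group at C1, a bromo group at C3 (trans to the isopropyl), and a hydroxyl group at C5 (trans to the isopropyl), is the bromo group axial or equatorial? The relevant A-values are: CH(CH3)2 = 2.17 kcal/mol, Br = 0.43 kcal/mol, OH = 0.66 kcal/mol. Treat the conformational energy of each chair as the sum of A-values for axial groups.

Chair I (isopropyl axial, bromo equatorial, hydroxyl equatorial): E = 2.17 kcal/mol.
Chair II (isopropyl equatorial, bromo axial, hydroxyl axial): E = 1.09 kcal/mol.
Chair I is the less stable (higher-energy) conformer, and in that chair the bromo group is equatorial.

equatorial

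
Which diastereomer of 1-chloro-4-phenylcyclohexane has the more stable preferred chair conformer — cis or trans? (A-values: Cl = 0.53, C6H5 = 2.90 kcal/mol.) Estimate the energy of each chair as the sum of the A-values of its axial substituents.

At 1,4 positions (parity opposite): cis → (a,e or e,a); trans → (e,e or a,a).
Best chair for cis: E = 0.53 kcal/mol; best chair for trans: E = 0.00 kcal/mol.
The trans isomer is lower by 0.53 kcal/mol.

trans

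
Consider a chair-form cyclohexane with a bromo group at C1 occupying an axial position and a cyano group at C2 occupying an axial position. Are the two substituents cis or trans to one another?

trans

C1 and C2 have opposite parity, so their axial bonds point in opposite directions.
With opposite-parity carbons, two substituents on the same face are one axial and one equatorial; opposite faces give both axial or both equatorial.
Here the groups are axial/axial → opposite face → trans.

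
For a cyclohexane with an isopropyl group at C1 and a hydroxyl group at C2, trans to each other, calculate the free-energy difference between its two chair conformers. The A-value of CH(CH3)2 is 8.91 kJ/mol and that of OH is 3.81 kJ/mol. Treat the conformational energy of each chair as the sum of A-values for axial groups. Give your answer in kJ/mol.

C1 and C2 have opposite parity, so for the trans isomer the two substituents are e,e in one chair and a,a in the other.
Chair I (isopropyl axial, hydroxyl axial): E = 12.72 kJ/mol.
Chair II (isopropyl equatorial, hydroxyl equatorial): E = 0.00 kJ/mol.
ΔE = 12.72 − 0.00 = 12.72 kJ/mol; chair II is more stable.

12.72 kJ/mol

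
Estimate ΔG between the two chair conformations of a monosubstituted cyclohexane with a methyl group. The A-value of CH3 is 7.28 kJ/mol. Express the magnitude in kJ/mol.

7.28 kJ/mol

A monosubstituted cyclohexane has one chair with the methyl group axial (E = A = 7.28 kJ/mol) and one with it equatorial (E = 0).
ΔE = 7.28 − 0 = 7.28 kJ/mol.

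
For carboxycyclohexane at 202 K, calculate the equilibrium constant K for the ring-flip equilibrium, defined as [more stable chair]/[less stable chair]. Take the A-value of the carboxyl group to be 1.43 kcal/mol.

K ≈ 35.3

One chair has the carboxyl group axial (E = 1.43 kcal/mol) and the other has it equatorial (E = 0).
ΔG = 1.43 kcal/mol between the two chairs.
K = exp(ΔG/RT) with R = 1.987×10⁻³ kcal mol⁻¹ K⁻¹ and T = 202 K gives K ≈ 35.3.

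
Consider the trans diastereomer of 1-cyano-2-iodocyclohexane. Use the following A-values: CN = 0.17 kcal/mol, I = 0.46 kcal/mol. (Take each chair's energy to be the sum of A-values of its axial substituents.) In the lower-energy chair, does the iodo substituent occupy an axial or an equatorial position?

equatorial

C1 and C2 have opposite parity, so for the trans isomer the two substituents are e,e in one chair and a,a in the other.
Chair I (cyano axial, iodo axial): E = 0.63 kcal/mol.
Chair II (cyano equatorial, iodo equatorial): E = 0.00 kcal/mol.
Chair II is the more stable (lower-energy) conformer, and in that chair the iodo group is equatorial.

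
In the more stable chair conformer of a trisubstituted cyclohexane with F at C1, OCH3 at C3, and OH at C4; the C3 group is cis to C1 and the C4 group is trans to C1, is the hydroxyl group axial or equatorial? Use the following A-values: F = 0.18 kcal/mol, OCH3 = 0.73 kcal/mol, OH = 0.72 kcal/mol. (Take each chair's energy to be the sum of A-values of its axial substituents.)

equatorial

Chair I (fluoro axial, methoxy axial, hydroxyl axial): E = 1.63 kcal/mol.
Chair II (fluoro equatorial, methoxy equatorial, hydroxyl equatorial): E = 0.00 kcal/mol.
Chair II is the more stable (lower-energy) conformer, and in that chair the hydroxyl group is equatorial.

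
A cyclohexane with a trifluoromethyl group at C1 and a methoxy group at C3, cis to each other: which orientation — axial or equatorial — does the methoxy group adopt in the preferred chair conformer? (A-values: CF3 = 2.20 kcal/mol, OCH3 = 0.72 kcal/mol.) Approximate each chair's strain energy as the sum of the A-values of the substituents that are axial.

equatorial

C1 and C3 have the same parity, so for the cis isomer the two substituents are e,e in one chair and a,a in the other.
Chair I (trifluoromethyl axial, methoxy axial): E = 2.92 kcal/mol.
Chair II (trifluoromethyl equatorial, methoxy equatorial): E = 0.00 kcal/mol.
Chair II is the more stable (lower-energy) conformer, and in that chair the methoxy group is equatorial.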